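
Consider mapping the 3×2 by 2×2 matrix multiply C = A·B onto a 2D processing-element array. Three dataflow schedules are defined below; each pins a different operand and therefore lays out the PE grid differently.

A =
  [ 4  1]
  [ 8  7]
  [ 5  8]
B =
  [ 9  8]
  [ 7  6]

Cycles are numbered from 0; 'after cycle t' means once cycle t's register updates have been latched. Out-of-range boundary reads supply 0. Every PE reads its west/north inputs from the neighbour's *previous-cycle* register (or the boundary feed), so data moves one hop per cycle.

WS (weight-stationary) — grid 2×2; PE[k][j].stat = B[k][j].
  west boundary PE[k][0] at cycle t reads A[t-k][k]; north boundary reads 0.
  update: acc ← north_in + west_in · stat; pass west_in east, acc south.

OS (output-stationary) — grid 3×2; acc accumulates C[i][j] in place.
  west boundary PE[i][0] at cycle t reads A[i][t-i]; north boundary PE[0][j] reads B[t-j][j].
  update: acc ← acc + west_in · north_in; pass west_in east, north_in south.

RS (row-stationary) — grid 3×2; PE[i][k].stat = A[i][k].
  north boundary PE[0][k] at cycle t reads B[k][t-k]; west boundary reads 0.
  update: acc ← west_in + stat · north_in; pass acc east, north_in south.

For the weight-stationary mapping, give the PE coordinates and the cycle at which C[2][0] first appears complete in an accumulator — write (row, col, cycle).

(row, col, cycle) = (1, 0, 3)

WS — PE[1][0] is where C[2][0] collects:
  @0  [1,0]  acc 0  |  →0  ↓0
  @1  [1,0]  acc 43  |  →1  ↓43
  @2  [1,0]  acc 121  |  →7  ↓121
  @3  [1,0]  acc 101  |  →8  ↓101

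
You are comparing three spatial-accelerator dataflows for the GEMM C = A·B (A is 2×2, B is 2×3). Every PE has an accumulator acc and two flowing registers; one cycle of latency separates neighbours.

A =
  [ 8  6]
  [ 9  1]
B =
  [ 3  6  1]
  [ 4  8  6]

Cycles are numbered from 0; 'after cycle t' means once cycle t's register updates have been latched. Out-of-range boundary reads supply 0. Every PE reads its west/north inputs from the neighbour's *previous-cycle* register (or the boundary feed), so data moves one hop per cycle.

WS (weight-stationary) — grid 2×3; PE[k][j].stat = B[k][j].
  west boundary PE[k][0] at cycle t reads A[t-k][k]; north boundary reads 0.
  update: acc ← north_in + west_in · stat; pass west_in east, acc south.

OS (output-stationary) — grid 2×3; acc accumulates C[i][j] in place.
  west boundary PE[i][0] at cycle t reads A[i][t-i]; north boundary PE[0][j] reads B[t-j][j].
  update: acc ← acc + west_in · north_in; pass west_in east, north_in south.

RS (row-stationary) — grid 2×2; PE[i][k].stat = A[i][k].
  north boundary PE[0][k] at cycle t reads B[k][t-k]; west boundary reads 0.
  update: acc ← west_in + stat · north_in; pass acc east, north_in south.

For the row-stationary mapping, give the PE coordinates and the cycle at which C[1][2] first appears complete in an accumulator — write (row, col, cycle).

(row, col, cycle) = (1, 1, 4)

RS: C[1][2] accumulates in PE[1][1]:
  @0  [1,1]  acc 0  |  →0  ↓0
  @1  [1,1]  acc 0  |  →0  ↓0
  @2  [1,1]  acc 31  |  →31  ↓4
  @3  [1,1]  acc 62  |  →62  ↓8
  @4  [1,1]  acc 15  |  →15  ↓6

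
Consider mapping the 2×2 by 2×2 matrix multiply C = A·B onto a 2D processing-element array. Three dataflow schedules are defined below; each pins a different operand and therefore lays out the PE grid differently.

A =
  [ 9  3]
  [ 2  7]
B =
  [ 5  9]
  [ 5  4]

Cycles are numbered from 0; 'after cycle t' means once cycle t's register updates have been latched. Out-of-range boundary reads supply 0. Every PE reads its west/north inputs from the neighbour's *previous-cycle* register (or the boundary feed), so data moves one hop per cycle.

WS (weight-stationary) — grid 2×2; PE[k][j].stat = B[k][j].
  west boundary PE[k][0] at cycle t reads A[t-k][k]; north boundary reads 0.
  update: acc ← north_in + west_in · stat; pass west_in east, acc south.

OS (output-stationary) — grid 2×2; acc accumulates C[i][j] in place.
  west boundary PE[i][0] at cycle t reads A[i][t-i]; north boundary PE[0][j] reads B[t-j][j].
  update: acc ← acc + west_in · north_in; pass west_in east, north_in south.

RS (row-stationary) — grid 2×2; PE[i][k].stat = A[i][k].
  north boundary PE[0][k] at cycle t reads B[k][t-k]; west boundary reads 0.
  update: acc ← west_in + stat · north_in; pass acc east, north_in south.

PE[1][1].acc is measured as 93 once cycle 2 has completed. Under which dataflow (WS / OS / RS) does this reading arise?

— WS: 2×2; PE[1][1] trace:
  0: (1,1).acc=0  regs=<0,0>
  1: (1,1).acc=0  regs=<0,0>
  2: (1,1).acc=93  regs=<3,93>
— OS: 2×2; PE[1][1] trace:
  0: (1,1).acc=0  regs=<0,0>
  1: (1,1).acc=0  regs=<0,0>
  2: (1,1).acc=18  regs=<2,9>
— RS: 2×2; PE[1][1] trace:
  0: (1,1).acc=0  regs=<0,0>
  1: (1,1).acc=0  regs=<0,0>
  2: (1,1).acc=45  regs=<45,5>

dataflow = WS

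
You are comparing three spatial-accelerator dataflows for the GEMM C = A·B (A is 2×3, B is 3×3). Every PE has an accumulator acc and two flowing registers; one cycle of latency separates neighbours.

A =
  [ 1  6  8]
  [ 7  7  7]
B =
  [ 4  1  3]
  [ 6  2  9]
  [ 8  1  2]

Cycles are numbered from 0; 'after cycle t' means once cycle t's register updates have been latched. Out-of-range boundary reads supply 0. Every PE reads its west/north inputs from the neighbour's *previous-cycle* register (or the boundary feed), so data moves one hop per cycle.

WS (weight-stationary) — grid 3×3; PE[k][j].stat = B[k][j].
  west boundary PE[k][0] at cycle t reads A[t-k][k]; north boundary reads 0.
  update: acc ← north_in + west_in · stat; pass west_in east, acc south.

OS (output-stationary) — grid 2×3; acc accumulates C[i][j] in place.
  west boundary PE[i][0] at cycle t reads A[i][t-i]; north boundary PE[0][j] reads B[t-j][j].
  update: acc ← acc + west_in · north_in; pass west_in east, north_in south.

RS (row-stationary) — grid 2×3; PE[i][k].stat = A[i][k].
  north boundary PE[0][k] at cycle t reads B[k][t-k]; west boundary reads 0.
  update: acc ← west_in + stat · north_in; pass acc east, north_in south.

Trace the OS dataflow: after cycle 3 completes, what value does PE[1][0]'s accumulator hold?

OS (2×3). Following PE[1][0] plus its west/north inputs:
  t=0 PE[0][0]: acc=4 h=1 v=4
  t=0 PE[1][0]: acc=0 h=0 v=0
  t=1 PE[0][0]: acc=40 h=6 v=6
  t=1 PE[1][0]: acc=28 h=7 v=4
  t=2 PE[0][0]: acc=104 h=8 v=8
  t=2 PE[1][0]: acc=70 h=7 v=6
  t=3 PE[0][0]: acc=104 h=0 v=0
  t=3 PE[1][0]: acc=126 h=7 v=8

PE[1][0].acc = 126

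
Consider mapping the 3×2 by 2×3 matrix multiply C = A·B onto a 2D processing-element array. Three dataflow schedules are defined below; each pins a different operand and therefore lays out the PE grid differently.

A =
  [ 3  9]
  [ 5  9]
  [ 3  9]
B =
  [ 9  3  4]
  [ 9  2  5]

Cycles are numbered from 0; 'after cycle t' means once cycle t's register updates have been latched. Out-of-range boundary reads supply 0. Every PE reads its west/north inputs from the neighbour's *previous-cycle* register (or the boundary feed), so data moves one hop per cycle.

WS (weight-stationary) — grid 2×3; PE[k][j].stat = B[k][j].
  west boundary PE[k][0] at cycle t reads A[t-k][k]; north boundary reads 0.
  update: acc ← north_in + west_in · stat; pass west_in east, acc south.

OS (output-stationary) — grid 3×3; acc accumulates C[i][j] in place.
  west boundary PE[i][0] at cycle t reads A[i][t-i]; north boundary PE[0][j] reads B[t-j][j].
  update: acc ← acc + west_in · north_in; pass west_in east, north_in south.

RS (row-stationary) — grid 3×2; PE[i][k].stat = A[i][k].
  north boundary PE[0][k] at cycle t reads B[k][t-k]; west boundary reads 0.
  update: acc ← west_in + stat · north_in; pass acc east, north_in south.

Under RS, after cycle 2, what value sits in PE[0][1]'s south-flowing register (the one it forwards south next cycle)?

register = 2

RS on a 3×2 grid — tracing PE[0][1] and its feeders:
  c0 r0c0: 27 / 27 / 9
  c0 r0c1: 0 / 0 / 0
  c1 r0c0: 9 / 9 / 3
  c1 r0c1: 108 / 108 / 9
  c2 r0c0: 12 / 12 / 4
  c2 r0c1: 27 / 27 / 2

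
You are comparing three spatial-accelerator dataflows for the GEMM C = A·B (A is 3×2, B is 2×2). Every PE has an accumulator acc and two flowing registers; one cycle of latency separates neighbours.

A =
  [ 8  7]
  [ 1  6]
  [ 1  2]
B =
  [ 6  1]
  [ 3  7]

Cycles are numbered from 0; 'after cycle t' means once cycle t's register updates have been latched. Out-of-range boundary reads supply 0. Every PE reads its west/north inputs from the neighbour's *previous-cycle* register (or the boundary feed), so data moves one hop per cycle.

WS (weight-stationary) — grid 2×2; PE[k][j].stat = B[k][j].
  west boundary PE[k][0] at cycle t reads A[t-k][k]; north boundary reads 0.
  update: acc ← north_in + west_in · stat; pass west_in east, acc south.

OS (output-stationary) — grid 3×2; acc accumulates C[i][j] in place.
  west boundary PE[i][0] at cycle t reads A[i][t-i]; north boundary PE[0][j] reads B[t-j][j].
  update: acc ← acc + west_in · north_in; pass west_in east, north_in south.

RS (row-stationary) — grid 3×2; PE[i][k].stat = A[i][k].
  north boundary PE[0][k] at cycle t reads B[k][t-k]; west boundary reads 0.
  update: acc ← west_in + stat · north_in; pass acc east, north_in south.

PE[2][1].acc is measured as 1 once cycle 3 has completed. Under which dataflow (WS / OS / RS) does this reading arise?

— WS: 2×2 array has no PE[2][1].
OS (3×2 grid), PE[2][1]:
  t=0 PE[2][1]: acc=0 h=0 v=0
  t=1 PE[2][1]: acc=0 h=0 v=0
  t=2 PE[2][1]: acc=0 h=0 v=0
  t=3 PE[2][1]: acc=1 h=1 v=1
RS (3×2 grid), PE[2][1]:
  t=0 PE[2][1]: acc=0 h=0 v=0
  t=1 PE[2][1]: acc=0 h=0 v=0
  t=2 PE[2][1]: acc=0 h=0 v=0
  t=3 PE[2][1]: acc=12 h=12 v=3

dataflow = OS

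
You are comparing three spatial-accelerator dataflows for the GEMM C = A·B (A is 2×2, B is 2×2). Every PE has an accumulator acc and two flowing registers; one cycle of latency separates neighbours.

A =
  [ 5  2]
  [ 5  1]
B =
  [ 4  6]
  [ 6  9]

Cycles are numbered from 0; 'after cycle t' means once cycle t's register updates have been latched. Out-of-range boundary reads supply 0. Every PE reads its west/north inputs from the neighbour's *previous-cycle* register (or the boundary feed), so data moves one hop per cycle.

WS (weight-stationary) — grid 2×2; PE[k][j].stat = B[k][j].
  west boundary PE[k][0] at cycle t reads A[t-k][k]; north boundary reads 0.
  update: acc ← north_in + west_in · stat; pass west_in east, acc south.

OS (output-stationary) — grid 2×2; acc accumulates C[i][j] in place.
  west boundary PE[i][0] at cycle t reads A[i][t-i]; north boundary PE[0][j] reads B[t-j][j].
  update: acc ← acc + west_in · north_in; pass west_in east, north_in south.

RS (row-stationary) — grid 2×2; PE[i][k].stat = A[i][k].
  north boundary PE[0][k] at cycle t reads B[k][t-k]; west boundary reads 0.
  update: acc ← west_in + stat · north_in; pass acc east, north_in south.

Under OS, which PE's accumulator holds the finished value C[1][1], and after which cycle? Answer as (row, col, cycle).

(row, col, cycle) = (1, 1, 3)

Under OS, C[1][1] lands at PE[1][1]:
  cycle 0: PE[1][1] → acc 0, east 0, south 0
  cycle 1: PE[1][1] → acc 0, east 0, south 0
  cycle 2: PE[1][1] → acc 30, east 5, south 6
  cycle 3: PE[1][1] → acc 39, east 1, south 9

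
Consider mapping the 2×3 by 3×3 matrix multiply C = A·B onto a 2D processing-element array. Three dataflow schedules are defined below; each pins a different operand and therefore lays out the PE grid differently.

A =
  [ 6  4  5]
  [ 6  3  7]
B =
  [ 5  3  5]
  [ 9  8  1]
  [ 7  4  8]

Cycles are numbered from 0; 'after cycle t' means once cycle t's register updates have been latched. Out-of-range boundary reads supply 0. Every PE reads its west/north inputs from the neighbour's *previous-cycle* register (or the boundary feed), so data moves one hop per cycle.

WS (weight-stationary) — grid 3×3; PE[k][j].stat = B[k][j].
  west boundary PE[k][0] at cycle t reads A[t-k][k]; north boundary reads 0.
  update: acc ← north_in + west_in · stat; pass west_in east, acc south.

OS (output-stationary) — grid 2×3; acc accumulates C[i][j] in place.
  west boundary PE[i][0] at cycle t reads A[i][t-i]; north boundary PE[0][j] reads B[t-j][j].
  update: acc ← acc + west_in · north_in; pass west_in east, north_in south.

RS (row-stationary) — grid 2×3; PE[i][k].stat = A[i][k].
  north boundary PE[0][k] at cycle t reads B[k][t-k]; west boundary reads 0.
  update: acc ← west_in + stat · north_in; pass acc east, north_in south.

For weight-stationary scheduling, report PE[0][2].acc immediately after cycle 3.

Tracing WS — 3×3 array, target PE[0][2]:
  step 0 · PE0,1: acc=0; fwd→0 fwd↓0
  step 0 · PE0,2: acc=0; fwd→0 fwd↓0
  step 1 · PE0,1: acc=18; fwd→6 fwd↓18
  step 1 · PE0,2: acc=0; fwd→0 fwd↓0
  step 2 · PE0,1: acc=18; fwd→6 fwd↓18
  step 2 · PE0,2: acc=30; fwd→6 fwd↓30
  step 3 · PE0,1: acc=0; fwd→0 fwd↓0
  step 3 · PE0,2: acc=30; fwd→6 fwd↓30

PE[0][2].acc = 30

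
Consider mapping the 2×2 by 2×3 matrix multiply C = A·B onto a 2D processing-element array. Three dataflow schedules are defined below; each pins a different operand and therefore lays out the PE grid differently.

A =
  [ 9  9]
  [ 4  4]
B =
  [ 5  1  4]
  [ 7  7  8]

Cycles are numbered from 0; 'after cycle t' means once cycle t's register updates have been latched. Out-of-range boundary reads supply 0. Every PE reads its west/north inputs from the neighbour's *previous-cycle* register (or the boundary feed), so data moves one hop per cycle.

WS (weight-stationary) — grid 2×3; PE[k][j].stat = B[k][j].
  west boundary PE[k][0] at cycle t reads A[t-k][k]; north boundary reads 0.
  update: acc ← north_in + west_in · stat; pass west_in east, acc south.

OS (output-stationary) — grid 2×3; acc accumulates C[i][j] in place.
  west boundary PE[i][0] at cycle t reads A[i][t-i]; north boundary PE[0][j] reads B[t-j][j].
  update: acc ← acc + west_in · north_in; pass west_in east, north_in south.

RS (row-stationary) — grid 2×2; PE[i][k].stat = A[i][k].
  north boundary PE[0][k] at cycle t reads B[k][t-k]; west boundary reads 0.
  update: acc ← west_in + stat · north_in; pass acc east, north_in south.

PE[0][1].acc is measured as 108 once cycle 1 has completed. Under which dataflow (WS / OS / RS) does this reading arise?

dataflow = RS

WS [2×3] PE[0][1] across cycles:
  0: (0,1).acc=0  regs=<0,0>
  1: (0,1).acc=9  regs=<9,9>
OS [2×3] PE[0][1] across cycles:
  0: (0,1).acc=0  regs=<0,0>
  1: (0,1).acc=9  regs=<9,1>
RS [2×2] PE[0][1] across cycles:
  0: (0,1).acc=0  regs=<0,0>
  1: (0,1).acc=108  regs=<108,7>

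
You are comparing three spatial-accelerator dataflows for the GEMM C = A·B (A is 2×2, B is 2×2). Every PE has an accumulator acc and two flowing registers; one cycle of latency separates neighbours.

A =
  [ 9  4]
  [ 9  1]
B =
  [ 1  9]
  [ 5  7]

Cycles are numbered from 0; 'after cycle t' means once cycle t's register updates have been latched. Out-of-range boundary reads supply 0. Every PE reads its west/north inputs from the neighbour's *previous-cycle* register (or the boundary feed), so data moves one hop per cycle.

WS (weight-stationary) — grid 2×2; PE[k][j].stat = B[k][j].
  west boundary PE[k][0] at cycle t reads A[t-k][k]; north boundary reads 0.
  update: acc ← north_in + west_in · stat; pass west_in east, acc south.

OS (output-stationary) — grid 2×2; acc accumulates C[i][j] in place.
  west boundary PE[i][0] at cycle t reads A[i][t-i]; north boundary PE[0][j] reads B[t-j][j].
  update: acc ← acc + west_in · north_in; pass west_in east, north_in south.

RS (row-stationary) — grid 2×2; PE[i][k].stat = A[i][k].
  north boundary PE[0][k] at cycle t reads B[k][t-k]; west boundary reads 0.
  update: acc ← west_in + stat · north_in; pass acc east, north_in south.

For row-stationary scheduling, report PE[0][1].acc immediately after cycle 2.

RS 2×2: PE[0][1] cycle-by-cycle (with neighbour feeds):
  step 0 · PE0,0: acc=9; fwd→9 fwd↓1
  step 0 · PE0,1: acc=0; fwd→0 fwd↓0
  step 1 · PE0,0: acc=81; fwd→81 fwd↓9
  step 1 · PE0,1: acc=29; fwd→29 fwd↓5
  step 2 · PE0,0: acc=0; fwd→0 fwd↓0
  step 2 · PE0,1: acc=109; fwd→109 fwd↓7

PE[0][1].acc = 109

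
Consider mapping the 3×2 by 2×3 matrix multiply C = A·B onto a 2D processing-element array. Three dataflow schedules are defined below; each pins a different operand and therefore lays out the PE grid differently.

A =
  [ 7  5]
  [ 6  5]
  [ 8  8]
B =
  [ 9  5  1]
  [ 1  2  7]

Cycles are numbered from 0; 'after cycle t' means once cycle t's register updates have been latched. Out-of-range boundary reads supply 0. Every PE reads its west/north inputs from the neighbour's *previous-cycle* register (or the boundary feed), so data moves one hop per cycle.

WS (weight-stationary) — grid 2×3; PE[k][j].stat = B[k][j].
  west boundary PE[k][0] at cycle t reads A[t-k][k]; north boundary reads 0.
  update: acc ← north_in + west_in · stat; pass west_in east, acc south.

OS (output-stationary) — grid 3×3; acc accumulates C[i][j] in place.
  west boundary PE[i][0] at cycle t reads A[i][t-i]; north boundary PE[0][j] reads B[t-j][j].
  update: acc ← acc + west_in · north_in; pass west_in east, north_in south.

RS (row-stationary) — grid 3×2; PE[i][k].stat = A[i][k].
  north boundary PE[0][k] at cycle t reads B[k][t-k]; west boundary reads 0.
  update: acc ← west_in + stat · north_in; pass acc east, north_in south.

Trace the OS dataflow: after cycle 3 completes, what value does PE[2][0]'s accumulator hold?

OS 3×3: PE[2][0] cycle-by-cycle (with neighbour feeds):
  cycle 0: PE[1][0] → acc 0, east 0, south 0
  cycle 0: PE[2][0] → acc 0, east 0, south 0
  cycle 1: PE[1][0] → acc 54, east 6, south 9
  cycle 1: PE[2][0] → acc 0, east 0, south 0
  cycle 2: PE[1][0] → acc 59, east 5, south 1
  cycle 2: PE[2][0] → acc 72, east 8, south 9
  cycle 3: PE[1][0] → acc 59, east 0, south 0
  cycle 3: PE[2][0] → acc 80, east 8, south 1

PE[2][0].acc = 80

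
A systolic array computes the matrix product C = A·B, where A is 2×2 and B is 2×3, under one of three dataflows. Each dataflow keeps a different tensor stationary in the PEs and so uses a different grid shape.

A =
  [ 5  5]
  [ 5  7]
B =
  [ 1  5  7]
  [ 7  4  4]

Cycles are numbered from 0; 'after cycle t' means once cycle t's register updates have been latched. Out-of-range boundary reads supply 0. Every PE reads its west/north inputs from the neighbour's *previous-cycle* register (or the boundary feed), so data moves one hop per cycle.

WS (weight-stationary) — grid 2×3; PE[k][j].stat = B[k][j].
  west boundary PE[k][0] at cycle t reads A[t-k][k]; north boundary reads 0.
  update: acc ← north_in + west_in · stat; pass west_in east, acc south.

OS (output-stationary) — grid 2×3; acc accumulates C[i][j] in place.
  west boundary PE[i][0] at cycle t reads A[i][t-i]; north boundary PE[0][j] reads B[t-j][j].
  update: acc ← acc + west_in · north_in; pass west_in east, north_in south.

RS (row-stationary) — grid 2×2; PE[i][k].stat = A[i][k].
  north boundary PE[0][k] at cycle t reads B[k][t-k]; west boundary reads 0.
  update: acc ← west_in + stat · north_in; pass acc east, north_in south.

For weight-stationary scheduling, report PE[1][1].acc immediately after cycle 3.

PE[1][1].acc = 53

Tracing WS — 2×3 array, target PE[1][1]:
  @0  [0,1]  acc 0  |  →0  ↓0
  @0  [1,0]  acc 0  |  →0  ↓0
  @0  [1,1]  acc 0  |  →0  ↓0
  @1  [0,1]  acc 25  |  →5  ↓25
  @1  [1,0]  acc 40  |  →5  ↓40
  @1  [1,1]  acc 0  |  →0  ↓0
  @2  [0,1]  acc 25  |  →5  ↓25
  @2  [1,0]  acc 54  |  →7  ↓54
  @2  [1,1]  acc 45  |  →5  ↓45
  @3  [0,1]  acc 0  |  →0  ↓0
  @3  [1,0]  acc 0  |  →0  ↓0
  @3  [1,1]  acc 53  |  →7  ↓53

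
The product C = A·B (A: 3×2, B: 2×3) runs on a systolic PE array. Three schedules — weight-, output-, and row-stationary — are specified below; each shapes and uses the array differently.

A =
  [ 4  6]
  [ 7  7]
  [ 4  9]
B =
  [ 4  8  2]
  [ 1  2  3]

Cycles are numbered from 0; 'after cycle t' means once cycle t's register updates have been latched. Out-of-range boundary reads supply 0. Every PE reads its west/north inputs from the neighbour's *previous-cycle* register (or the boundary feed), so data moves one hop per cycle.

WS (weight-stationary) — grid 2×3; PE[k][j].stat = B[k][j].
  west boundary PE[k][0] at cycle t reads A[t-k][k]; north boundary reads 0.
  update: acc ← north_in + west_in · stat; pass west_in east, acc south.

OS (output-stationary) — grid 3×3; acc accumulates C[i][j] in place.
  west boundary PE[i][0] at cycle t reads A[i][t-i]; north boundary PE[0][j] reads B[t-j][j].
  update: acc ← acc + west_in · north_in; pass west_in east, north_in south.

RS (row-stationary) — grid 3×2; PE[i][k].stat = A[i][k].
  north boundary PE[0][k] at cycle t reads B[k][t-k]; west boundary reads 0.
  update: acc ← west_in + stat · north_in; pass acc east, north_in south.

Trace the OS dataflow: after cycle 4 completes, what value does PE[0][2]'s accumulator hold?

PE[0][2].acc = 26

OS (3×3). Following PE[0][2] plus its west/north inputs:
  cycle 0: PE[0][1] → acc 0, east 0, south 0
  cycle 0: PE[0][2] → acc 0, east 0, south 0
  cycle 1: PE[0][1] → acc 32, east 4, south 8
  cycle 1: PE[0][2] → acc 0, east 0, south 0
  cycle 2: PE[0][1] → acc 44, east 6, south 2
  cycle 2: PE[0][2] → acc 8, east 4, south 2
  cycle 3: PE[0][1] → acc 44, east 0, south 0
  cycle 3: PE[0][2] → acc 26, east 6, south 3
  cycle 4: PE[0][1] → acc 44, east 0, south 0
  cycle 4: PE[0][2] → acc 26, east 0, south 0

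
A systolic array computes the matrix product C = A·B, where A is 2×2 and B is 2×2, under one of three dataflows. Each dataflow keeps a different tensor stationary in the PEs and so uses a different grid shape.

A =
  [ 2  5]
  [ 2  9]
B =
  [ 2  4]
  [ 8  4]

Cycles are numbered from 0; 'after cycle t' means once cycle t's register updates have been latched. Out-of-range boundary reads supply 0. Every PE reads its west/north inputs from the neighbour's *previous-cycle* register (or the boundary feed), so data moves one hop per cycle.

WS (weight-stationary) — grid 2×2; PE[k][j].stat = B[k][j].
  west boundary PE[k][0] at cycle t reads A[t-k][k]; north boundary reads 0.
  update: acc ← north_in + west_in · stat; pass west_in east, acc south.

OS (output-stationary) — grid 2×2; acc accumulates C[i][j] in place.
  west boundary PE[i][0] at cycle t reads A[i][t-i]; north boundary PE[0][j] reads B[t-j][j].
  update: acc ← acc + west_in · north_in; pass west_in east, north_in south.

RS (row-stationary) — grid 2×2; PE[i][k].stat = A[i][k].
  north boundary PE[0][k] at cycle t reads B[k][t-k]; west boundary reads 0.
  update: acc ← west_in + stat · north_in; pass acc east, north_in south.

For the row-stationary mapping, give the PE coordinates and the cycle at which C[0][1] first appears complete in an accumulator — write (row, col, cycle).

RS — PE[0][1] is where C[0][1] collects:
  cycle 0: PE[0][1] → acc 0, east 0, south 0
  cycle 1: PE[0][1] → acc 44, east 44, south 8
  cycle 2: PE[0][1] → acc 28, east 28, south 4

(row, col, cycle) = (0, 1, 2)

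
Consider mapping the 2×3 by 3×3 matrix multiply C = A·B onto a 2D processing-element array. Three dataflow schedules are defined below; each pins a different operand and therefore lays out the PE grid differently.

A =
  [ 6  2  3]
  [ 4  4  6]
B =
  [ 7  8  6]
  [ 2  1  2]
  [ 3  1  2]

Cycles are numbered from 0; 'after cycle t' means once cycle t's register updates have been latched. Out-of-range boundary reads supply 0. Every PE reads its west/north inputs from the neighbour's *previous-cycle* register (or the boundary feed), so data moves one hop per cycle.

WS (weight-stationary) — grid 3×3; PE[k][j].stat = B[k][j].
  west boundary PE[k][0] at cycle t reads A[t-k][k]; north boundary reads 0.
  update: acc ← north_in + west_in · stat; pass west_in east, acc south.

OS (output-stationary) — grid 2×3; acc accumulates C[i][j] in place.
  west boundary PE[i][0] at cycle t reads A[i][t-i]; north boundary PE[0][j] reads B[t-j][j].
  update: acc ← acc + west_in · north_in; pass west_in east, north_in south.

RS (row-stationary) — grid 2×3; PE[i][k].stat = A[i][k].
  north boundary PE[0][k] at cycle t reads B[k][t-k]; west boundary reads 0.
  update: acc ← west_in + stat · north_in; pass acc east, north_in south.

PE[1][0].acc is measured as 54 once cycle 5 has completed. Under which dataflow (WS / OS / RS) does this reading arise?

dataflow = OS

WS [3×3] PE[1][0] across cycles:
  0: (1,0).acc=0  regs=<0,0>
  1: (1,0).acc=46  regs=<2,46>
  2: (1,0).acc=36  regs=<4,36>
  3: (1,0).acc=0  regs=<0,0>
  4: (1,0).acc=0  regs=<0,0>
  5: (1,0).acc=0  regs=<0,0>
OS [2×3] PE[1][0] across cycles:
  0: (1,0).acc=0  regs=<0,0>
  1: (1,0).acc=28  regs=<4,7>
  2: (1,0).acc=36  regs=<4,2>
  3: (1,0).acc=54  regs=<6,3>
  4: (1,0).acc=54  regs=<0,0>
  5: (1,0).acc=54  regs=<0,0>
RS [2×3] PE[1][0] across cycles:
  0: (1,0).acc=0  regs=<0,0>
  1: (1,0).acc=28  regs=<28,7>
  2: (1,0).acc=32  regs=<32,8>
  3: (1,0).acc=24  regs=<24,6>
  4: (1,0).acc=0  regs=<0,0>
  5: (1,0).acc=0  regs=<0,0>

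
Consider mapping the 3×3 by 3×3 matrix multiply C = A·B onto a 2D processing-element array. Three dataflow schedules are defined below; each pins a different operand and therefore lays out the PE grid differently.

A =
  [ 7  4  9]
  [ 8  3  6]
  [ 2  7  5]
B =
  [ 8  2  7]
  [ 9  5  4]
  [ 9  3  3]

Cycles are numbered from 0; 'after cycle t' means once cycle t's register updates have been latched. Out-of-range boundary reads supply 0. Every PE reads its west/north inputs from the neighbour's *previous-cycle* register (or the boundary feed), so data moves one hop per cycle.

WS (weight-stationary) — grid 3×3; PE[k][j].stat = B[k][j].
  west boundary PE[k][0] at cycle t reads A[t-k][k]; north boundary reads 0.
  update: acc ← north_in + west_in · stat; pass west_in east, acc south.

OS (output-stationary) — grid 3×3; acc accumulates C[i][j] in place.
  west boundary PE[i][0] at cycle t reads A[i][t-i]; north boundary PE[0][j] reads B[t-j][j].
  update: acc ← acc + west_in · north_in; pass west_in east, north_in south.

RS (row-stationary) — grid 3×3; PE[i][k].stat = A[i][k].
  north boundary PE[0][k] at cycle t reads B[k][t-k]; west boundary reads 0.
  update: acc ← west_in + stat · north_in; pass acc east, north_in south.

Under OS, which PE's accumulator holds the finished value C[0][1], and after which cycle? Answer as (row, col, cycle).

(row, col, cycle) = (0, 1, 3)

OS — PE[0][1] is where C[0][1] collects:
  0: (0,1).acc=0  regs=<0,0>
  1: (0,1).acc=14  regs=<7,2>
  2: (0,1).acc=34  regs=<4,5>
  3: (0,1).acc=61  regs=<9,3>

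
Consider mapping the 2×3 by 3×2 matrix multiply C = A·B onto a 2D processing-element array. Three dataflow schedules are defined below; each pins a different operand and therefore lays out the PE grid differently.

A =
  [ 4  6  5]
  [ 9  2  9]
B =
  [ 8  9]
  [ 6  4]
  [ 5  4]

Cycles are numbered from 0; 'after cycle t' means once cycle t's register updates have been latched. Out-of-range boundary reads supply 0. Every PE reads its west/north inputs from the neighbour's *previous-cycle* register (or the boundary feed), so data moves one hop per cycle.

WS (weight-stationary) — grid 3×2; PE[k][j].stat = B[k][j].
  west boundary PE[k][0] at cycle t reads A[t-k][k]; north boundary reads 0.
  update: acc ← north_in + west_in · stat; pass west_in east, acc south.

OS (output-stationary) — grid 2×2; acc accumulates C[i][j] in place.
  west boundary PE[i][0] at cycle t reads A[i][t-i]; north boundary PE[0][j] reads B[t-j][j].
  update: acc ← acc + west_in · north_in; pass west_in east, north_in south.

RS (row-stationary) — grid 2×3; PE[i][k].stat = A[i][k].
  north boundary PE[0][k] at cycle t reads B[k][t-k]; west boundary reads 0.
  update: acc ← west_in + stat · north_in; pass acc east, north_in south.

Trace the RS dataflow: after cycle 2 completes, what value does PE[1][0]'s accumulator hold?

PE[1][0].acc = 81

RS (2×3). Following PE[1][0] plus its west/north inputs:
  0: (0,0).acc=32  regs=<32,8>
  0: (1,0).acc=0  regs=<0,0>
  1: (0,0).acc=36  regs=<36,9>
  1: (1,0).acc=72  regs=<72,8>
  2: (0,0).acc=0  regs=<0,0>
  2: (1,0).acc=81  regs=<81,9>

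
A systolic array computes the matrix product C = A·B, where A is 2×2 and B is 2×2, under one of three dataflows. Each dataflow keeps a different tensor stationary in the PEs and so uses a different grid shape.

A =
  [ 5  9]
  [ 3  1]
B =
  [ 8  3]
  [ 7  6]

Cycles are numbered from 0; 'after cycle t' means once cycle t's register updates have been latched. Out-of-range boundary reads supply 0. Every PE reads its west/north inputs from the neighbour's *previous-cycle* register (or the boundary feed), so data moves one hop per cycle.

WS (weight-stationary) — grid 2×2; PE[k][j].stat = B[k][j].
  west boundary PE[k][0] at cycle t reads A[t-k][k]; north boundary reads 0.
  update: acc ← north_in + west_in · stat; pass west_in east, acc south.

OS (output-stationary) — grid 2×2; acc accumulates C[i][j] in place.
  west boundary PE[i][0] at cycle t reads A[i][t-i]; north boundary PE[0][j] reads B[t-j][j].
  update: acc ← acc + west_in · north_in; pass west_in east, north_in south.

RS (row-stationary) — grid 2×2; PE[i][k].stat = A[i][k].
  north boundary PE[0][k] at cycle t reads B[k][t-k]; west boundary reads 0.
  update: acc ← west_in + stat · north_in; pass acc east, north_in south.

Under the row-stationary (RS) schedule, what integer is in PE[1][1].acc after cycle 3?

RS on a 2×2 grid — tracing PE[1][1] and its feeders:
  step 0 · PE0,1: acc=0; fwd→0 fwd↓0
  step 0 · PE1,0: acc=0; fwd→0 fwd↓0
  step 0 · PE1,1: acc=0; fwd→0 fwd↓0
  step 1 · PE0,1: acc=103; fwd→103 fwd↓7
  step 1 · PE1,0: acc=24; fwd→24 fwd↓8
  step 1 · PE1,1: acc=0; fwd→0 fwd↓0
  step 2 · PE0,1: acc=69; fwd→69 fwd↓6
  step 2 · PE1,0: acc=9; fwd→9 fwd↓3
  step 2 · PE1,1: acc=31; fwd→31 fwd↓7
  step 3 · PE0,1: acc=0; fwd→0 fwd↓0
  step 3 · PE1,0: acc=0; fwd→0 fwd↓0
  step 3 · PE1,1: acc=15; fwd→15 fwd↓6

PE[1][1].acc = 15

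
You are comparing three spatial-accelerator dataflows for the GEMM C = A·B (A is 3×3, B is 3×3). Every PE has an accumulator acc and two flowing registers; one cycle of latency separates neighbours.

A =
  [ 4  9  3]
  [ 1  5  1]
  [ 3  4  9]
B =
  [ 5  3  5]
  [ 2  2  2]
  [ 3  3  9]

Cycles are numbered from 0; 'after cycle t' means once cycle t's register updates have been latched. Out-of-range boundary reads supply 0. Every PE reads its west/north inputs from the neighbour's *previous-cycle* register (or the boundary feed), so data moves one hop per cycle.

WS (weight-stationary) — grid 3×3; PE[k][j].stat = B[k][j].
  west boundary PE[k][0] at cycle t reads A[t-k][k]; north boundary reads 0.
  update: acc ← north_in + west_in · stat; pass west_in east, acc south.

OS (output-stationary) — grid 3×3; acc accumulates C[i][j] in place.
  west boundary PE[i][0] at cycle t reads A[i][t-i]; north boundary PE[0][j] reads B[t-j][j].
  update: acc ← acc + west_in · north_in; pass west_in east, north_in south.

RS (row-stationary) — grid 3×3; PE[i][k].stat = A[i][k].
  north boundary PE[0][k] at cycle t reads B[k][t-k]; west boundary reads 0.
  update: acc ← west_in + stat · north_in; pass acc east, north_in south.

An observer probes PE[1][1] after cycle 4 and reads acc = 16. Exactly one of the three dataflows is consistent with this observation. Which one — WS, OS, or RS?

WS [3×3] PE[1][1] across cycles:
  step 0 · PE1,1: acc=0; fwd→0 fwd↓0
  step 1 · PE1,1: acc=0; fwd→0 fwd↓0
  step 2 · PE1,1: acc=30; fwd→9 fwd↓30
  step 3 · PE1,1: acc=13; fwd→5 fwd↓13
  step 4 · PE1,1: acc=17; fwd→4 fwd↓17
OS [3×3] PE[1][1] across cycles:
  step 0 · PE1,1: acc=0; fwd→0 fwd↓0
  step 1 · PE1,1: acc=0; fwd→0 fwd↓0
  step 2 · PE1,1: acc=3; fwd→1 fwd↓3
  step 3 · PE1,1: acc=13; fwd→5 fwd↓2
  step 4 · PE1,1: acc=16; fwd→1 fwd↓3
RS [3×3] PE[1][1] across cycles:
  step 0 · PE1,1: acc=0; fwd→0 fwd↓0
  step 1 · PE1,1: acc=0; fwd→0 fwd↓0
  step 2 · PE1,1: acc=15; fwd→15 fwd↓2
  step 3 · PE1,1: acc=13; fwd→13 fwd↓2
  step 4 · PE1,1: acc=15; fwd→15 fwd↓2

dataflow = OS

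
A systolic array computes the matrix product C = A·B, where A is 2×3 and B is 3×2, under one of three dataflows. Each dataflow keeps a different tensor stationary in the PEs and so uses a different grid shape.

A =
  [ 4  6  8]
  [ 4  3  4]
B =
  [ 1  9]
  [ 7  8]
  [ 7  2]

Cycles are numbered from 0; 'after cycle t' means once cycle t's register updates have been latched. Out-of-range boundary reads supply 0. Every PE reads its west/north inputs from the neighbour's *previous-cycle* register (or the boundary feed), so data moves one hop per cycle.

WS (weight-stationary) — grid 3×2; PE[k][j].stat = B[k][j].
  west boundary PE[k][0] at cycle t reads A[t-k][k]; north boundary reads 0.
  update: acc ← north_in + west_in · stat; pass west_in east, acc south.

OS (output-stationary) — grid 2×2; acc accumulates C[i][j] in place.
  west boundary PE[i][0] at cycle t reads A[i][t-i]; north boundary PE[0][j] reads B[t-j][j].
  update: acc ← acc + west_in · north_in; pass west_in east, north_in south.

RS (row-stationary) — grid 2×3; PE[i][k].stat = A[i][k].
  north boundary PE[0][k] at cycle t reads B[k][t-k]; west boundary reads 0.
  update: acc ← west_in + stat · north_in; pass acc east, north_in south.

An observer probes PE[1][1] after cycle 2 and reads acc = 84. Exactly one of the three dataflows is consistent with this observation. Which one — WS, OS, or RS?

dataflow = WS

Under WS (3×2), PE[1][1]:
  @0  [1,1]  acc 0  |  →0  ↓0
  @1  [1,1]  acc 0  |  →0  ↓0
  @2  [1,1]  acc 84  |  →6  ↓84
Under OS (2×2), PE[1][1]:
  @0  [1,1]  acc 0  |  →0  ↓0
  @1  [1,1]  acc 0  |  →0  ↓0
  @2  [1,1]  acc 36  |  →4  ↓9
Under RS (2×3), PE[1][1]:
  @0  [1,1]  acc 0  |  →0  ↓0
  @1  [1,1]  acc 0  |  →0  ↓0
  @2  [1,1]  acc 25  |  →25  ↓7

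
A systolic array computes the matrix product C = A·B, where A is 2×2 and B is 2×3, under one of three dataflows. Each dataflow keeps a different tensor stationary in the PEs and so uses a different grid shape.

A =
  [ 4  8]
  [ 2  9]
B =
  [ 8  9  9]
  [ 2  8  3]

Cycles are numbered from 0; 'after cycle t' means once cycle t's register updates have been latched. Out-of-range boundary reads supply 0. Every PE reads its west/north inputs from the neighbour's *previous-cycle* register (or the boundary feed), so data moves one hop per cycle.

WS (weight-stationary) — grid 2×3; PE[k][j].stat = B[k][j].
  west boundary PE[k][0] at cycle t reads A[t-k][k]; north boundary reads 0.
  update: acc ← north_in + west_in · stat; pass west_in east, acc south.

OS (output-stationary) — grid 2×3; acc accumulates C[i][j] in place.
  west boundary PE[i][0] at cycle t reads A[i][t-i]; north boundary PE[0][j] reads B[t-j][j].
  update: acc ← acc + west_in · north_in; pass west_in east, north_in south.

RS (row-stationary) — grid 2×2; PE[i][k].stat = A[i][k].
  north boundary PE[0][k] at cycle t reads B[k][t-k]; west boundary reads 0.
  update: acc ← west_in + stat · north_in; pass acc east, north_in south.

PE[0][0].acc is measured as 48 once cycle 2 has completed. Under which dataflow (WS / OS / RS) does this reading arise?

dataflow = OS

Under WS (2×3), PE[0][0]:
  c0 r0c0: 32 / 4 / 32
  c1 r0c0: 16 / 2 / 16
  c2 r0c0: 0 / 0 / 0
Under OS (2×3), PE[0][0]:
  c0 r0c0: 32 / 4 / 8
  c1 r0c0: 48 / 8 / 2
  c2 r0c0: 48 / 0 / 0
Under RS (2×2), PE[0][0]:
  c0 r0c0: 32 / 32 / 8
  c1 r0c0: 36 / 36 / 9
  c2 r0c0: 36 / 36 / 9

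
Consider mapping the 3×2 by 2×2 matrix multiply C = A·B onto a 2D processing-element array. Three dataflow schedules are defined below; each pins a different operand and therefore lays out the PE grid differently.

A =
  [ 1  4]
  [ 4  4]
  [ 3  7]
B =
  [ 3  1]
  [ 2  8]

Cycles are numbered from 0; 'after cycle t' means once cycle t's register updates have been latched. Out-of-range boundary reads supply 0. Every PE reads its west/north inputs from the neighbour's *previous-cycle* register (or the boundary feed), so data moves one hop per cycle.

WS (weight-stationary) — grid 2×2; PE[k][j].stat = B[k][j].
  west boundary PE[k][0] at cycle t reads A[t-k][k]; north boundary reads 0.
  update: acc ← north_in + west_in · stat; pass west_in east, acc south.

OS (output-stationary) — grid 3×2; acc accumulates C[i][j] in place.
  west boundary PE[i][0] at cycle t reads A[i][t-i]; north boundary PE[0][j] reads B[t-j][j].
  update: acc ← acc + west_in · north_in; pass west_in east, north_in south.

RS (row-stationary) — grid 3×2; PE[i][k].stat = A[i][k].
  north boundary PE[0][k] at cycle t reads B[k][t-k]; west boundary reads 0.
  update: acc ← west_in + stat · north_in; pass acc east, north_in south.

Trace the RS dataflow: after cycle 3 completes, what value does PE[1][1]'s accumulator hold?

RS on a 3×2 grid — tracing PE[1][1] and its feeders:
  [0] (0,1) acc=0 (h:0 v:0)
  [0] (1,0) acc=0 (h:0 v:0)
  [0] (1,1) acc=0 (h:0 v:0)
  [1] (0,1) acc=11 (h:11 v:2)
  [1] (1,0) acc=12 (h:12 v:3)
  [1] (1,1) acc=0 (h:0 v:0)
  [2] (0,1) acc=33 (h:33 v:8)
  [2] (1,0) acc=4 (h:4 v:1)
  [2] (1,1) acc=20 (h:20 v:2)
  [3] (0,1) acc=0 (h:0 v:0)
  [3] (1,0) acc=0 (h:0 v:0)
  [3] (1,1) acc=36 (h:36 v:8)

PE[1][1].acc = 36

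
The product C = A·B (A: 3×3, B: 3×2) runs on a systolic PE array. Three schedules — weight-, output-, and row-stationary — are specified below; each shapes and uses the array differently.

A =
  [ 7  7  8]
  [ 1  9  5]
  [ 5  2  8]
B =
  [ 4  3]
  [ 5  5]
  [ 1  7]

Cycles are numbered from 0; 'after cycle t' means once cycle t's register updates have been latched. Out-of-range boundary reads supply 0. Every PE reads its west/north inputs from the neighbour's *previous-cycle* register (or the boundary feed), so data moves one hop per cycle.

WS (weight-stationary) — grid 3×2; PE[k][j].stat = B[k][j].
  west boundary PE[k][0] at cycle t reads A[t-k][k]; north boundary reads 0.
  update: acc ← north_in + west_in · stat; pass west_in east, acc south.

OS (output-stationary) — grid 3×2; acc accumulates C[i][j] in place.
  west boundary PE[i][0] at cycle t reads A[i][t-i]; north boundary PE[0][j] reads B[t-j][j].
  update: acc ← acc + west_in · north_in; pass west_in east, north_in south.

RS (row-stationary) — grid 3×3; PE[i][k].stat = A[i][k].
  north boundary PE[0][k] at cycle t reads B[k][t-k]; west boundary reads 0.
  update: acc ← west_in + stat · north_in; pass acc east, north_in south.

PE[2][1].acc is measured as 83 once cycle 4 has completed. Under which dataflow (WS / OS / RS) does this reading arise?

dataflow = WS

Under WS (3×2), PE[2][1]:
  step 0 · PE2,1: acc=0; fwd→0 fwd↓0
  step 1 · PE2,1: acc=0; fwd→0 fwd↓0
  step 2 · PE2,1: acc=0; fwd→0 fwd↓0
  step 3 · PE2,1: acc=112; fwd→8 fwd↓112
  step 4 · PE2,1: acc=83; fwd→5 fwd↓83
Under OS (3×2), PE[2][1]:
  step 0 · PE2,1: acc=0; fwd→0 fwd↓0
  step 1 · PE2,1: acc=0; fwd→0 fwd↓0
  step 2 · PE2,1: acc=0; fwd→0 fwd↓0
  step 3 · PE2,1: acc=15; fwd→5 fwd↓3
  step 4 · PE2,1: acc=25; fwd→2 fwd↓5
Under RS (3×3), PE[2][1]:
  step 0 · PE2,1: acc=0; fwd→0 fwd↓0
  step 1 · PE2,1: acc=0; fwd→0 fwd↓0
  step 2 · PE2,1: acc=0; fwd→0 fwd↓0
  step 3 · PE2,1: acc=30; fwd→30 fwd↓5
  step 4 · PE2,1: acc=25; fwd→25 fwd↓5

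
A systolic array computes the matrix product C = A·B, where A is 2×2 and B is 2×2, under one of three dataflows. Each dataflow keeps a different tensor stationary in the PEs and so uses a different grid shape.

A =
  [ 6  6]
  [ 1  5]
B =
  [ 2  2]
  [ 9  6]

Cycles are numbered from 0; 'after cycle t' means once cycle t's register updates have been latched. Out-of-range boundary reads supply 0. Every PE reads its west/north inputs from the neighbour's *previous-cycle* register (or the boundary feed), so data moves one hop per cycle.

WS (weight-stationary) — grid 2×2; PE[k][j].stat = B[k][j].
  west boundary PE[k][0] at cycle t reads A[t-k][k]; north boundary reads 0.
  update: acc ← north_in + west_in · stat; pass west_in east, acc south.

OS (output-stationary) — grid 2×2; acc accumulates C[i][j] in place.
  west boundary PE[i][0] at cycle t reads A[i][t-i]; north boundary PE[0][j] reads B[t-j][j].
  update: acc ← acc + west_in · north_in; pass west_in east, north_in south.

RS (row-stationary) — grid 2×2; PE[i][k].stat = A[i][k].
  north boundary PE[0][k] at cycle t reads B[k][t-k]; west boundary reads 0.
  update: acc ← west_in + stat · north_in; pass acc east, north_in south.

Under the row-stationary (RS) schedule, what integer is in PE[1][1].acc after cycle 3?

RS (2×2). Following PE[1][1] plus its west/north inputs:
  c0 r0c1: 0 / 0 / 0
  c0 r1c0: 0 / 0 / 0
  c0 r1c1: 0 / 0 / 0
  c1 r0c1: 66 / 66 / 9
  c1 r1c0: 2 / 2 / 2
  c1 r1c1: 0 / 0 / 0
  c2 r0c1: 48 / 48 / 6
  c2 r1c0: 2 / 2 / 2
  c2 r1c1: 47 / 47 / 9
  c3 r0c1: 0 / 0 / 0
  c3 r1c0: 0 / 0 / 0
  c3 r1c1: 32 / 32 / 6

PE[1][1].acc = 32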